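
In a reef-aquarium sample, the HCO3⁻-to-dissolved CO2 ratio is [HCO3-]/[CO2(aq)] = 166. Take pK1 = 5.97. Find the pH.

From K1 = [H⁺][HCO3-]/[CO2(aq)]:  pH = pK1 + log₁₀([HCO3-]/[CO2(aq)])
log₁₀(166) = +2.220
pH = 5.97 + (+2.220) = 8.19

pH = 8.19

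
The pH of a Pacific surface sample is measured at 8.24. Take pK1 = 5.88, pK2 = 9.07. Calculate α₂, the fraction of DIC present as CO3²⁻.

α₂ = 0.128

α₂ = 1 / (1 + [H⁺]/K2 + [H⁺]²/(K1K2)) = 1 / (1 + 10^+0.83 + 10^-1.53)
   = 1 / (1 + 6.7608 + 0.029512) = 1/7.7903 = 0.1284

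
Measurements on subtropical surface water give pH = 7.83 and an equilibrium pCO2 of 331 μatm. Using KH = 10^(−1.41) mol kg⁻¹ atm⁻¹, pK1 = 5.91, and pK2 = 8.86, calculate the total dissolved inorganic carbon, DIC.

[CO2*] = KH · pCO2 = 10^(−1.41) × 331×10^-6 = 1.288×10^-5 mol/kg
α₀ = 1/(1 + K1/[H⁺] + K1K2/[H⁺]²) = 1/(1 + 10^+1.92 + 10^+0.89) = 0.01088
DIC = [CO2*]/α₀ = 1.288×10^-5 / 0.01088 = 1.18 mmol/kg

DIC = 1.18 mmol/kg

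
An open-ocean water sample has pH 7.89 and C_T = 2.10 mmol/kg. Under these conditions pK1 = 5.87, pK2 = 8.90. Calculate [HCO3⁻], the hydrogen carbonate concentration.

[HCO3⁻] = 1.90 mmol/kg

α₁ = 1 / (1 + [H⁺]/K1 + K2/[H⁺]) = 1 / (1 + 10^-2.02 + 10^-1.01)
   = 1 / (1 + 0.0095499 + 0.097724) = 1/1.1073 = 0.9031
[HCO3⁻] = α₁ × DIC = 0.9031 × 2.10 = 1.90 mmol/kg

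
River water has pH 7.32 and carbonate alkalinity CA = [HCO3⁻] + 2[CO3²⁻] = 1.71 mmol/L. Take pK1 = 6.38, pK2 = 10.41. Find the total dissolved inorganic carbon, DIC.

CA = [HCO3⁻] + 2[CO3²⁻] = (α₁ + 2α₂)·DIC
At pH 7.32: [H⁺]/K1 = 10^-0.94 = 0.11482, K2/[H⁺] = 10^-3.09 = 0.00081283
α₁ = 1/(1 + 0.11482 + 0.00081283) = 1/1.1156 = 0.8964; α₂ = α₁·K2/[H⁺] = 0.0007286
α₁ + 2α₂ = 0.8978
DIC = CA / (α₁ + 2α₂) = 1.71 / 0.8978 = 1.90 mmol/L

DIC = 1.90 mmol/L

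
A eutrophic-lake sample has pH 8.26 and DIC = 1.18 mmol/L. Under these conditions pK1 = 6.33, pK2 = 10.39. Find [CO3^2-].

α₂ = 1 / (1 + [H⁺]/K2 + [H⁺]²/(K1K2)) = 1 / (1 + 10^+2.13 + 10^+0.20)
   = 1 / (1 + 134.90 + 1.5849) = 1/137.48 = 0.007274
[CO3²⁻] = α₂ × DIC = 0.007274 × 1.18 = 0.00858 mmol/L = 8.58 μmol/L

[CO3²⁻] = 8.58 μmol/L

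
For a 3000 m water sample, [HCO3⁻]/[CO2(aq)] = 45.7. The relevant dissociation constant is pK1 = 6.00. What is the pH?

pH = 7.66

From K1 = [H⁺][HCO3⁻]/[CO2(aq)]:  pH = pK1 + log₁₀([HCO3⁻]/[CO2(aq)])
log₁₀(45.7) = +1.660
pH = 6.00 + (+1.660) = 7.66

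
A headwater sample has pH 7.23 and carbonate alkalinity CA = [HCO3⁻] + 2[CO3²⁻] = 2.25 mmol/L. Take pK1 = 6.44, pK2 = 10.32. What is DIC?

CA = [HCO3⁻] + 2[CO3²⁻] = (α₁ + 2α₂)·DIC
At pH 7.23: [H⁺]/K1 = 10^-0.79 = 0.16218, K2/[H⁺] = 10^-3.09 = 0.00081283
α₁ = 1/(1 + 0.16218 + 0.00081283) = 1/1.1630 = 0.8598; α₂ = α₁·K2/[H⁺] = 0.0006989
α₁ + 2α₂ = 0.8612
DIC = CA / (α₁ + 2α₂) = 2.25 / 0.8612 = 2.61 mmol/L

DIC = 2.61 mmol/L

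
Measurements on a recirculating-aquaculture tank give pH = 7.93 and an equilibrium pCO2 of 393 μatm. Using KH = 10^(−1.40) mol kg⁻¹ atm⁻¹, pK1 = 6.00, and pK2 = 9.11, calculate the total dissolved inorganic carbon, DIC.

[CO2*] = KH · pCO2 = 10^(−1.40) × 393×10^-6 = 1.565×10^-5 mol/kg
α₀ = 1/(1 + K1/[H⁺] + K1K2/[H⁺]²) = 1/(1 + 10^+1.93 + 10^+0.75) = 0.01090
DIC = [CO2*]/α₀ = 1.565×10^-5 / 0.01090 = 1.44 mmol/kg

DIC = 1.44 mmol/kg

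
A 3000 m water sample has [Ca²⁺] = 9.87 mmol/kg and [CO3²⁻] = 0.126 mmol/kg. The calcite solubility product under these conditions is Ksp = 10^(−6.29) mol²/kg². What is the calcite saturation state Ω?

Ω = 2.42

Ksp = 10^(−6.29) = 5.129×10^-7
Ω = [Ca²⁺][CO3²⁻]/Ksp = (9.87×10^-3)(0.126×10^-3) / 5.129×10^-7 = 2.42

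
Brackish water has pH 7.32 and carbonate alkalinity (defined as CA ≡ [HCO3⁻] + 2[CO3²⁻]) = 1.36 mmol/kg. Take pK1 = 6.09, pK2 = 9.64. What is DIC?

DIC = 1.43 mmol/kg

CA = [HCO3⁻] + 2[CO3²⁻] = (α₁ + 2α₂)·DIC
At pH 7.32: [H⁺]/K1 = 10^-1.23 = 0.058884, K2/[H⁺] = 10^-2.32 = 0.0047863
α₁ = 1/(1 + 0.058884 + 0.0047863) = 1/1.0637 = 0.9401; α₂ = α₁·K2/[H⁺] = 0.004500
α₁ + 2α₂ = 0.9491
DIC = CA / (α₁ + 2α₂) = 1.36 / 0.9491 = 1.43 mmol/kg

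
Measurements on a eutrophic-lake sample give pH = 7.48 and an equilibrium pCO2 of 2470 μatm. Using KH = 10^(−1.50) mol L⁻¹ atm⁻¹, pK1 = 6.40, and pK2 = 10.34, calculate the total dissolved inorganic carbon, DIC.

DIC = 1.02 mmol/L

[CO2*] = KH · pCO2 = 10^(−1.50) × 2470×10^-6 = 7.811×10^-5 mol/L
α₀ = 1/(1 + K1/[H⁺] + K1K2/[H⁺]²) = 1/(1 + 10^+1.08 + 10^-1.78) = 0.07669
DIC = [CO2*]/α₀ = 7.811×10^-5 / 0.07669 = 1.02 mmol/L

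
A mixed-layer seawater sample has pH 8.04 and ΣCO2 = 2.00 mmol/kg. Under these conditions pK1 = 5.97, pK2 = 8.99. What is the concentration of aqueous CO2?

α₀ = 1 / (1 + K1/[H⁺] + K1K2/[H⁺]²) = 1 / (1 + 10^+2.07 + 10^+1.12)
   = 1 / (1 + 117.49 + 13.183) = 1/131.67 = 0.007595
[CO2*] = α₀ × DIC = 0.007595 × 2.00 = 0.0152 mmol/kg = 15.2 μmol/kg

[CO2*] = 15.2 μmol/kg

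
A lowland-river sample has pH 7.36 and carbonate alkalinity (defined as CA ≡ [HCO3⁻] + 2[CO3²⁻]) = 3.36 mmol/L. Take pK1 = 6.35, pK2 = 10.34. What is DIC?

CA = [HCO3⁻] + 2[CO3²⁻] = (α₁ + 2α₂)·DIC
At pH 7.36: [H⁺]/K1 = 10^-1.01 = 0.097724, K2/[H⁺] = 10^-2.98 = 0.0010471
α₁ = 1/(1 + 0.097724 + 0.0010471) = 1/1.0988 = 0.9101; α₂ = α₁·K2/[H⁺] = 0.0009530
α₁ + 2α₂ = 0.9120
DIC = CA / (α₁ + 2α₂) = 3.36 / 0.9120 = 3.68 mmol/L

DIC = 3.68 mmol/L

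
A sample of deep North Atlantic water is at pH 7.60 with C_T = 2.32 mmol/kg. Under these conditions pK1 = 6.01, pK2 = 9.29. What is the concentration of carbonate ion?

[CO3²⁻] = 0.0453 mmol/kg

α₂ = 1 / (1 + [H⁺]/K2 + [H⁺]²/(K1K2)) = 1 / (1 + 10^+1.69 + 10^+0.10)
   = 1 / (1 + 48.978 + 1.2589) = 1/51.237 = 0.01952
[CO3²⁻] = α₂ × DIC = 0.01952 × 2.32 = 0.0453 mmol/kg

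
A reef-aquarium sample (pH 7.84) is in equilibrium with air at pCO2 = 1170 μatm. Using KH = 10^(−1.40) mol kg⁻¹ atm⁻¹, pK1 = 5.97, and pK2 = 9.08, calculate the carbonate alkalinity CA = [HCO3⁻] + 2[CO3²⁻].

[CO2*] = KH · pCO2 = 10^(−1.40) × 1170×10^-6 = 4.658×10^-5 mol/kg
α₀ = 1/(1 + K1/[H⁺] + K1K2/[H⁺]²) = 1/(1 + 10^+1.87 + 10^+0.63) = 0.01259
DIC = [CO2*]/α₀ = 4.658×10^-5 / 0.01259 = 3.698 mmol/kg
CA = (α₁ + 2α₂)·DIC = (0.9337 + 2×0.05373) × 3.698 = 3.85 mmol/kg

CA = 3.85 mmol/kg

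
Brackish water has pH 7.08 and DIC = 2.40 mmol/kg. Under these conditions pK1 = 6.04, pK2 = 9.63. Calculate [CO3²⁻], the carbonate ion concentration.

[CO3²⁻] = 6.18 μmol/kg

α₂ = 1 / (1 + [H⁺]/K2 + [H⁺]²/(K1K2)) = 1 / (1 + 10^+2.55 + 10^+1.51)
   = 1 / (1 + 354.81 + 32.359) = 1/388.17 = 0.002576
[CO3²⁻] = α₂ × DIC = 0.002576 × 2.40 = 0.00618 mmol/kg = 6.18 μmol/kg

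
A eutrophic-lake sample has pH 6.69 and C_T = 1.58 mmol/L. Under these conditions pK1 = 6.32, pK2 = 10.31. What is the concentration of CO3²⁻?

[CO3²⁻] = 0.266 μmol/L

α₂ = 1 / (1 + [H⁺]/K2 + [H⁺]²/(K1K2)) = 1 / (1 + 10^+3.62 + 10^+3.25)
   = 1 / (1 + 4168.7 + 1778.3) = 1/5948.0 = 0.0001681
[CO3²⁻] = α₂ × DIC = 0.0001681 × 1.58 = 0.000266 mmol/L = 0.266 μmol/L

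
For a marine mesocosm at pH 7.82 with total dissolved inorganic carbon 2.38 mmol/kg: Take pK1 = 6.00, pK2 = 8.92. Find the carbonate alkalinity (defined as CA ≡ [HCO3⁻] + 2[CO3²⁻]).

CA = 2.52 mmol/kg

CA = [HCO3⁻] + 2[CO3²⁻] = (α₁ + 2α₂)·DIC
At pH 7.82: [H⁺]/K1 = 10^-1.82 = 0.015136, K2/[H⁺] = 10^-1.10 = 0.079433
α₁ = 1/(1 + 0.015136 + 0.079433) = 1/1.0946 = 0.9136; α₂ = α₁·K2/[H⁺] = 0.07257
α₁ + 2α₂ = 1.0587
CA = 1.0587 × 2.38 = 2.52 mmol/kg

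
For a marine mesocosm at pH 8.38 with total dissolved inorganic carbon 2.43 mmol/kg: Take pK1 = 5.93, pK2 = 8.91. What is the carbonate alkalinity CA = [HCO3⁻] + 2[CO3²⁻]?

CA = [HCO3⁻] + 2[CO3²⁻] = (α₁ + 2α₂)·DIC
At pH 8.38: [H⁺]/K1 = 10^-2.45 = 0.0035481, K2/[H⁺] = 10^-0.53 = 0.29512
α₁ = 1/(1 + 0.0035481 + 0.29512) = 1/1.2987 = 0.7700; α₂ = α₁·K2/[H⁺] = 0.2272
α₁ + 2α₂ = 1.2245
CA = 1.2245 × 2.43 = 2.98 mmol/kg

CA = 2.98 mmol/kg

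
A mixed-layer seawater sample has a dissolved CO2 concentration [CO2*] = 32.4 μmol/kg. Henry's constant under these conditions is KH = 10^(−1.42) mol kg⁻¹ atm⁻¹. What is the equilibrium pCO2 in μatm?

pCO2 = 852 μatm

KH = 10^(−1.42) = 3.802×10^-2 mol kg⁻¹ atm⁻¹
pCO2 = [CO2*]/KH = 32.4×10^-6 / 3.802×10^-2 = 8.52×10^-4 atm = 852 μatm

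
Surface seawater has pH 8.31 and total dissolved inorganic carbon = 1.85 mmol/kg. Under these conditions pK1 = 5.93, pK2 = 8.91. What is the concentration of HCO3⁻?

[HCO3⁻] = 1.47 mmol/kg

α₁ = 1 / (1 + [H⁺]/K1 + K2/[H⁺]) = 1 / (1 + 10^-2.38 + 10^-0.60)
   = 1 / (1 + 0.0041687 + 0.25119) = 1/1.2554 = 0.7966
[HCO3⁻] = α₁ × DIC = 0.7966 × 1.85 = 1.47 mmol/kg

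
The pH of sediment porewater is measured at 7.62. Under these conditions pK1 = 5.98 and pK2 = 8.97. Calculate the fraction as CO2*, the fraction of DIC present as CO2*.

α₀ = 1 / (1 + K1/[H⁺] + K1K2/[H⁺]²) = 1 / (1 + 10^+1.64 + 10^+0.29)
   = 1 / (1 + 43.652 + 1.9498) = 1/46.601 = 0.02146

α₀ = 0.0215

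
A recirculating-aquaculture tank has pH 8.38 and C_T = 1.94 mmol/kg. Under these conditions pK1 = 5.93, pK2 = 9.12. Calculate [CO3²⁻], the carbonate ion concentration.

α₂ = 1 / (1 + [H⁺]/K2 + [H⁺]²/(K1K2)) = 1 / (1 + 10^+0.74 + 10^-1.71)
   = 1 / (1 + 5.4954 + 0.019498) = 1/6.5149 = 0.1535
[CO3²⁻] = α₂ × DIC = 0.1535 × 1.94 = 0.298 mmol/kg

[CO3²⁻] = 0.298 mmol/kg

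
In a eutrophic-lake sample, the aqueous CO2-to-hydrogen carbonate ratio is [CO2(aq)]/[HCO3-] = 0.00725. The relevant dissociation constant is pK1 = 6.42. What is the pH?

From K1 = [H⁺][HCO3-]/[CO2(aq)]:  pH = pK1 − log₁₀([CO2(aq)]/[HCO3-])
log₁₀(0.00725) = -2.140
pH = 6.42 − (-2.140) = 8.56

pH = 8.56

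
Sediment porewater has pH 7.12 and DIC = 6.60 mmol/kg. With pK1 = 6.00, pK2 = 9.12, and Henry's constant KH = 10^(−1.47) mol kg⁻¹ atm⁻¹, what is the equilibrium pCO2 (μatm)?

α₀ = 1 / (1 + K1/[H⁺] + K1K2/[H⁺]²) = 1 / (1 + 10^+1.12 + 10^-0.88)
   = 1 / (1 + 13.183 + 0.13183) = 1/14.314 = 0.06986
[CO2*] = α₀ × DIC = 0.06986 × 6.60 = 0.4611 mmol/kg
pCO2 = [CO2*]/KH = 4.611×10^-4 / 3.388×10^-2 = 1.36×10^4 μatm

pCO2 = 1.36×10^4 μatm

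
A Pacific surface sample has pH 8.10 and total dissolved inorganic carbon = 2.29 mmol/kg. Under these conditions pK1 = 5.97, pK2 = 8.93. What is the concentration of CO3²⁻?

[CO3²⁻] = 0.293 mmol/kg

α₂ = 1 / (1 + [H⁺]/K2 + [H⁺]²/(K1K2)) = 1 / (1 + 10^+0.83 + 10^-1.30)
   = 1 / (1 + 6.7608 + 0.050119) = 1/7.8109 = 0.1280
[CO3²⁻] = α₂ × DIC = 0.1280 × 2.29 = 0.293 mmol/kg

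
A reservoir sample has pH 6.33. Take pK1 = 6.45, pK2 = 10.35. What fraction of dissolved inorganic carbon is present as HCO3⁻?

α₁ = 0.431

α₁ = 1 / (1 + [H⁺]/K1 + K2/[H⁺]) = 1 / (1 + 10^+0.12 + 10^-4.02)
   = 1 / (1 + 1.3183 + 9.5499×10^-5) = 1/2.3184 = 0.4313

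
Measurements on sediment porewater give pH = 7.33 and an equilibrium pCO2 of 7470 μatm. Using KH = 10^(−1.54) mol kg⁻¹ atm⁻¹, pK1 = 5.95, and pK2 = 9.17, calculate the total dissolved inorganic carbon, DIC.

[CO2*] = KH · pCO2 = 10^(−1.54) × 7470×10^-6 = 2.154×10^-4 mol/kg
α₀ = 1/(1 + K1/[H⁺] + K1K2/[H⁺]²) = 1/(1 + 10^+1.38 + 10^-0.46) = 0.03947
DIC = [CO2*]/α₀ = 2.154×10^-4 / 0.03947 = 5.46 mmol/kg

DIC = 5.46 mmol/kg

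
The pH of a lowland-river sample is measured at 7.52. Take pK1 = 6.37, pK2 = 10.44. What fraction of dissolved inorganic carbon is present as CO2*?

α₀ = 1 / (1 + K1/[H⁺] + K1K2/[H⁺]²) = 1 / (1 + 10^+1.15 + 10^-1.77)
   = 1 / (1 + 14.125 + 0.016982) = 1/15.142 = 0.06604

α₀ = 0.0660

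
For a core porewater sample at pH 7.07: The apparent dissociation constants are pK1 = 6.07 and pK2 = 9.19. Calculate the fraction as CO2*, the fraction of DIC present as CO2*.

α₀ = 1 / (1 + K1/[H⁺] + K1K2/[H⁺]²) = 1 / (1 + 10^+1.00 + 10^-1.12)
   = 1 / (1 + 10.000 + 0.075858) = 1/11.076 = 0.09029

α₀ = 0.0903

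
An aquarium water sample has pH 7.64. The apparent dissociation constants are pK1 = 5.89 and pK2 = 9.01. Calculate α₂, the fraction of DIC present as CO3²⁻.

α₂ = 1 / (1 + [H⁺]/K2 + [H⁺]²/(K1K2)) = 1 / (1 + 10^+1.37 + 10^-0.38)
   = 1 / (1 + 23.442 + 0.41687) = 1/24.859 = 0.04023

α₂ = 0.0402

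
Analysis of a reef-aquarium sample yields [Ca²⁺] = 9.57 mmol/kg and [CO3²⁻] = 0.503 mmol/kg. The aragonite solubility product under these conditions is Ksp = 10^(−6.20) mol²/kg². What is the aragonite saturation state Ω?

Ω = 7.63

Ksp = 10^(−6.20) = 6.310×10^-7
Ω = [Ca²⁺][CO3²⁻]/Ksp = (9.57×10^-3)(0.503×10^-3) / 6.310×10^-7 = 7.63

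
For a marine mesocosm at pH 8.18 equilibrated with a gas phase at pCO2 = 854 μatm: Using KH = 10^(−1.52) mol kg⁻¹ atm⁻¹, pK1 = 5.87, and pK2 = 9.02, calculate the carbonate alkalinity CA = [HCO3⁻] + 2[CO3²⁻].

[CO2*] = KH · pCO2 = 10^(−1.52) × 854×10^-6 = 2.579×10^-5 mol/kg
α₀ = 1/(1 + K1/[H⁺] + K1K2/[H⁺]²) = 1/(1 + 10^+2.31 + 10^+1.47) = 0.004261
DIC = [CO2*]/α₀ = 2.579×10^-5 / 0.004261 = 6.053 mmol/kg
CA = (α₁ + 2α₂)·DIC = (0.8700 + 2×0.1258) × 6.053 = 6.79 mmol/kg

CA = 6.79 mmol/kg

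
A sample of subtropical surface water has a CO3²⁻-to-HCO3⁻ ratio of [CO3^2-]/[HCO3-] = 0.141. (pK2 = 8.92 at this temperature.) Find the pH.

pH = 8.07

From K2 = [H⁺][CO3^2-]/[HCO3-]:  pH = pK2 + log₁₀([CO3^2-]/[HCO3-])
log₁₀(0.141) = -0.851
pH = 8.92 + (-0.851) = 8.07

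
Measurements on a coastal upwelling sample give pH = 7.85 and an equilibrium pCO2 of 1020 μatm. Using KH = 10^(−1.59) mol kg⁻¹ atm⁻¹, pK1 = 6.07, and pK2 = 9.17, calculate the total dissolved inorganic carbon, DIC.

[CO2*] = KH · pCO2 = 10^(−1.59) × 1020×10^-6 = 2.622×10^-5 mol/kg
α₀ = 1/(1 + K1/[H⁺] + K1K2/[H⁺]²) = 1/(1 + 10^+1.78 + 10^+0.46) = 0.01559
DIC = [CO2*]/α₀ = 2.622×10^-5 / 0.01559 = 1.68 mmol/kg

DIC = 1.68 mmol/kg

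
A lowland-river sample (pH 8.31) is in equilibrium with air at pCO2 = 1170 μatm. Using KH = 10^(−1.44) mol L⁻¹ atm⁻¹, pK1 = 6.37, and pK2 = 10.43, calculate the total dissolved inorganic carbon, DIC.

DIC = 3.77 mmol/L

[CO2*] = KH · pCO2 = 10^(−1.44) × 1170×10^-6 = 4.248×10^-5 mol/L
α₀ = 1/(1 + K1/[H⁺] + K1K2/[H⁺]²) = 1/(1 + 10^+1.94 + 10^-0.18) = 0.01127
DIC = [CO2*]/α₀ = 4.248×10^-5 / 0.01127 = 3.77 mmol/L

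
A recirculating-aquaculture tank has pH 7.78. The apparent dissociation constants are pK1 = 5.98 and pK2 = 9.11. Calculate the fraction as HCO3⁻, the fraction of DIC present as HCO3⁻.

α₁ = 0.941

α₁ = 1 / (1 + [H⁺]/K1 + K2/[H⁺]) = 1 / (1 + 10^-1.80 + 10^-1.33)
   = 1 / (1 + 0.015849 + 0.046774) = 1/1.0626 = 0.9411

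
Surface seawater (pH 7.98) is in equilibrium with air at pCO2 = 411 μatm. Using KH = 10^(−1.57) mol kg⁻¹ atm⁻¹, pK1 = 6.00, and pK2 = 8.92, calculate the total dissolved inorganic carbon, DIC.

[CO2*] = KH · pCO2 = 10^(−1.57) × 411×10^-6 = 1.106×10^-5 mol/kg
α₀ = 1/(1 + K1/[H⁺] + K1K2/[H⁺]²) = 1/(1 + 10^+1.98 + 10^+1.04) = 0.009305
DIC = [CO2*]/α₀ = 1.106×10^-5 / 0.009305 = 1.19 mmol/kg

DIC = 1.19 mmol/kg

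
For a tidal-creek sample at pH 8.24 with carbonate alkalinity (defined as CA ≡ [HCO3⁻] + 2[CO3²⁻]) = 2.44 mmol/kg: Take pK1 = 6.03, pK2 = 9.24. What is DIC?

CA = [HCO3⁻] + 2[CO3²⁻] = (α₁ + 2α₂)·DIC
At pH 8.24: [H⁺]/K1 = 10^-2.21 = 0.0061660, K2/[H⁺] = 10^-1.00 = 0.10000
α₁ = 1/(1 + 0.0061660 + 0.10000) = 1/1.1062 = 0.9040; α₂ = α₁·K2/[H⁺] = 0.09040
α₁ + 2α₂ = 1.0848
DIC = CA / (α₁ + 2α₂) = 2.44 / 1.0848 = 2.25 mmol/kg

DIC = 2.25 mmol/kg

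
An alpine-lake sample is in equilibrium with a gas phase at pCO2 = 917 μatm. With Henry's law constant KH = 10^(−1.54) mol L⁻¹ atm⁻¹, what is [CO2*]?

KH = 10^(−1.54) = 2.884×10^-2 mol L⁻¹ atm⁻¹
[CO2*] = KH · pCO2 = 2.884×10^-2 × 917×10^-6 atm = 2.64×10^-5 mol/L

[CO2*] = 26.4 μmol/L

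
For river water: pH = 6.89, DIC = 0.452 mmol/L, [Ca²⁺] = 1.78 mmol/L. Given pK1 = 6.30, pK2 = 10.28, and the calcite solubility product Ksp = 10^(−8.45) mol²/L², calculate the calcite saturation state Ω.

Ω = 0.0735

α₂ = 1 / (1 + [H⁺]/K2 + [H⁺]²/(K1K2)) = 1 / (1 + 10^+3.39 + 10^+2.80)
   = 1 / (1 + 2454.7 + 630.96) = 1/3086.7 = 0.0003240
[CO3²⁻] = α₂ × DIC = 0.0003240 × 0.452 = 0.0001464 mmol/L = 0.1464 μmol/L
Ksp = 10^(−8.45) = 3.548×10^-9
Ω = [Ca²⁺][CO3²⁻]/Ksp = (1.78×10^-3)(1.464×10^-7) / 3.548×10^-9 = 0.0735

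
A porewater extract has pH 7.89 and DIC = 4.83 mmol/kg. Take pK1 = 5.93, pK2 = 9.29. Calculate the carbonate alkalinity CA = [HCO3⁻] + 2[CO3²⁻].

CA = [HCO3⁻] + 2[CO3²⁻] = (α₁ + 2α₂)·DIC
At pH 7.89: [H⁺]/K1 = 10^-1.96 = 0.010965, K2/[H⁺] = 10^-1.40 = 0.039811
α₁ = 1/(1 + 0.010965 + 0.039811) = 1/1.0508 = 0.9517; α₂ = α₁·K2/[H⁺] = 0.03789
α₁ + 2α₂ = 1.0275
CA = 1.0275 × 4.83 = 4.96 mmol/kg

CA = 4.96 mmol/kg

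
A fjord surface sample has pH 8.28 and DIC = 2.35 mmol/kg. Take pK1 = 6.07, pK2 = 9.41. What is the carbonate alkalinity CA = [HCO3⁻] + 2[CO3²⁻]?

CA = 2.50 mmol/kg

CA = [HCO3⁻] + 2[CO3²⁻] = (α₁ + 2α₂)·DIC
At pH 8.28: [H⁺]/K1 = 10^-2.21 = 0.0061660, K2/[H⁺] = 10^-1.13 = 0.074131
α₁ = 1/(1 + 0.0061660 + 0.074131) = 1/1.0803 = 0.9257; α₂ = α₁·K2/[H⁺] = 0.06862
α₁ + 2α₂ = 1.0629
CA = 1.0629 × 2.35 = 2.50 mmol/kg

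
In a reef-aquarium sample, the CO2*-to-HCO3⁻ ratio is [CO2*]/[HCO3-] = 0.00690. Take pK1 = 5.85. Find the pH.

pH = 8.01

From K1 = [H⁺][HCO3-]/[CO2*]:  pH = pK1 − log₁₀([CO2*]/[HCO3-])
log₁₀(0.00690) = -2.161
pH = 5.85 − (-2.161) = 8.01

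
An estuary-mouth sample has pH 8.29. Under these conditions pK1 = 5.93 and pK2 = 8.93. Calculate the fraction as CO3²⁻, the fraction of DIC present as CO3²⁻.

α₂ = 0.186

α₂ = 1 / (1 + [H⁺]/K2 + [H⁺]²/(K1K2)) = 1 / (1 + 10^+0.64 + 10^-1.72)
   = 1 / (1 + 4.3652 + 0.019055) = 1/5.3842 = 0.1857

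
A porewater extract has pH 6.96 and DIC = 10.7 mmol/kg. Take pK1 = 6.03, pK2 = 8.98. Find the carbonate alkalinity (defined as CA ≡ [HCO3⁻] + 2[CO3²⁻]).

CA = [HCO3⁻] + 2[CO3²⁻] = (α₁ + 2α₂)·DIC
At pH 6.96: [H⁺]/K1 = 10^-0.93 = 0.11749, K2/[H⁺] = 10^-2.02 = 0.0095499
α₁ = 1/(1 + 0.11749 + 0.0095499) = 1/1.1270 = 0.8873; α₂ = α₁·K2/[H⁺] = 0.008473
α₁ + 2α₂ = 0.9042
CA = 0.9042 × 10.7 = 9.68 mmol/kg

CA = 9.68 mmol/kg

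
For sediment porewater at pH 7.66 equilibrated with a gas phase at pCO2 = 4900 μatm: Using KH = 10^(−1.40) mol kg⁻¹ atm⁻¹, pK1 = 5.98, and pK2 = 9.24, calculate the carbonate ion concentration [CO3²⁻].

[CO3²⁻] = 0.246 mmol/kg

[CO2*] = KH · pCO2 = 10^(−1.40) × 4900×10^-6 = 1.951×10^-4 mol/kg
α₀ = 1/(1 + K1/[H⁺] + K1K2/[H⁺]²) = 1/(1 + 10^+1.68 + 10^+0.10) = 0.01995
DIC = [CO2*]/α₀ = 1.951×10^-4 / 0.01995 = 9.777 mmol/kg
[CO3²⁻] = α₂·DIC; α₂ = 0.02512, so [CO3²⁻] = 0.02512 × 9.777 = 0.246 mmol/kg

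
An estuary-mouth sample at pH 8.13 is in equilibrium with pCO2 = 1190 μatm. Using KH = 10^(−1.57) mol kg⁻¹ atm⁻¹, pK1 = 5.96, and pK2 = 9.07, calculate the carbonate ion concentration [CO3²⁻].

[CO3²⁻] = 0.544 mmol/kg

[CO2*] = KH · pCO2 = 10^(−1.57) × 1190×10^-6 = 3.203×10^-5 mol/kg
α₀ = 1/(1 + K1/[H⁺] + K1K2/[H⁺]²) = 1/(1 + 10^+2.17 + 10^+1.23) = 0.006028
DIC = [CO2*]/α₀ = 3.203×10^-5 / 0.006028 = 5.313 mmol/kg
[CO3²⁻] = α₂·DIC; α₂ = 0.1024, so [CO3²⁻] = 0.1024 × 5.313 = 0.544 mmol/kg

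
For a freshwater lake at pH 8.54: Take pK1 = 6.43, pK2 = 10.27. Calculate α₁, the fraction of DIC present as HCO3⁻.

α₁ = 0.974

α₁ = 1 / (1 + [H⁺]/K1 + K2/[H⁺]) = 1 / (1 + 10^-2.11 + 10^-1.73)
   = 1 / (1 + 0.0077625 + 0.018621) = 1/1.0264 = 0.9743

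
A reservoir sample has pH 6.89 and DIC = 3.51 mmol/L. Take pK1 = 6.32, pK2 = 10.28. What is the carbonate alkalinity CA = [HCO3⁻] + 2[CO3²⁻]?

CA = 2.77 mmol/L

CA = [HCO3⁻] + 2[CO3²⁻] = (α₁ + 2α₂)·DIC
At pH 6.89: [H⁺]/K1 = 10^-0.57 = 0.26915, K2/[H⁺] = 10^-3.39 = 0.00040738
α₁ = 1/(1 + 0.26915 + 0.00040738) = 1/1.2696 = 0.7877; α₂ = α₁·K2/[H⁺] = 0.0003209
α₁ + 2α₂ = 0.7883
CA = 0.7883 × 3.51 = 2.77 mmol/L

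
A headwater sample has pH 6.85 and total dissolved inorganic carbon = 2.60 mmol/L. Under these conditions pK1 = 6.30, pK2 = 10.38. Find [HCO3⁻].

[HCO3⁻] = 2.03 mmol/L

α₁ = 1 / (1 + [H⁺]/K1 + K2/[H⁺]) = 1 / (1 + 10^-0.55 + 10^-3.53)
   = 1 / (1 + 0.28184 + 0.00029512) = 1/1.2821 = 0.7800
[HCO3⁻] = α₁ × DIC = 0.7800 × 2.60 = 2.03 mmol/L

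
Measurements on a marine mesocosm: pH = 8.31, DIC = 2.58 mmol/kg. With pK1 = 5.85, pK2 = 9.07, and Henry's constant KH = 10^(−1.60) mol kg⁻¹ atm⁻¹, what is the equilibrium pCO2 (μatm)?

pCO2 = 303 μatm

α₀ = 1 / (1 + K1/[H⁺] + K1K2/[H⁺]²) = 1 / (1 + 10^+2.46 + 10^+1.70)
   = 1 / (1 + 288.40 + 50.119) = 1/339.52 = 0.002945
[CO2*] = α₀ × DIC = 0.002945 × 2.58 = 0.007599 mmol/kg = 7.599 μmol/kg
pCO2 = [CO2*]/KH = 7.599×10^-6 / 2.512×10^-2 = 303 μatm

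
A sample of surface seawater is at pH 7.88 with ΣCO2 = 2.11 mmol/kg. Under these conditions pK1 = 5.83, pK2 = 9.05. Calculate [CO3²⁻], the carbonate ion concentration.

[CO3²⁻] = 0.133 mmol/kg

α₂ = 1 / (1 + [H⁺]/K2 + [H⁺]²/(K1K2)) = 1 / (1 + 10^+1.17 + 10^-0.88)
   = 1 / (1 + 14.791 + 0.13183) = 1/15.923 = 0.06280
[CO3²⁻] = α₂ × DIC = 0.06280 × 2.11 = 0.133 mmol/kg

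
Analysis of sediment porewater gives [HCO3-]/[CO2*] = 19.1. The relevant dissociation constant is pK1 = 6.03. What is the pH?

pH = 7.31

From K1 = [H⁺][HCO3-]/[CO2*]:  pH = pK1 + log₁₀([HCO3-]/[CO2*])
log₁₀(19.1) = +1.281
pH = 6.03 + (+1.281) = 7.31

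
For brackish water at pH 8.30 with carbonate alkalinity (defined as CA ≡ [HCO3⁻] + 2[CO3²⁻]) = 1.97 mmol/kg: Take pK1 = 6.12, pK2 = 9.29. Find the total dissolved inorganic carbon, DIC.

DIC = 1.81 mmol/kg

CA = [HCO3⁻] + 2[CO3²⁻] = (α₁ + 2α₂)·DIC
At pH 8.30: [H⁺]/K1 = 10^-2.18 = 0.0066069, K2/[H⁺] = 10^-0.99 = 0.10233
α₁ = 1/(1 + 0.0066069 + 0.10233) = 1/1.1089 = 0.9018; α₂ = α₁·K2/[H⁺] = 0.09228
α₁ + 2α₂ = 1.0863
DIC = CA / (α₁ + 2α₂) = 1.97 / 1.0863 = 1.81 mmol/kg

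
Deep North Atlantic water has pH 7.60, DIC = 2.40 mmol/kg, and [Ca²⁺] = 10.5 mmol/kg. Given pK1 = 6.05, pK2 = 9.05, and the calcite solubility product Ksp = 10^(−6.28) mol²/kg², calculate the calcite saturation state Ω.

Ω = 1.60

α₂ = 1 / (1 + [H⁺]/K2 + [H⁺]²/(K1K2)) = 1 / (1 + 10^+1.45 + 10^-0.10)
   = 1 / (1 + 28.184 + 0.79433) = 1/29.978 = 0.03336
[CO3²⁻] = α₂ × DIC = 0.03336 × 2.40 = 0.08006 mmol/kg
Ksp = 10^(−6.28) = 5.248×10^-7
Ω = [Ca²⁺][CO3²⁻]/Ksp = (10.5×10^-3)(8.006×10^-5) / 5.248×10^-7 = 1.60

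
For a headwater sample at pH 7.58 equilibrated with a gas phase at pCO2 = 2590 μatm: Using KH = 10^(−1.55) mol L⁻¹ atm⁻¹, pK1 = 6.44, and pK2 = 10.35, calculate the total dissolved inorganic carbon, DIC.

[CO2*] = KH · pCO2 = 10^(−1.55) × 2590×10^-6 = 7.300×10^-5 mol/L
α₀ = 1/(1 + K1/[H⁺] + K1K2/[H⁺]²) = 1/(1 + 10^+1.14 + 10^-1.63) = 0.06744
DIC = [CO2*]/α₀ = 7.300×10^-5 / 0.06744 = 1.08 mmol/L

DIC = 1.08 mmol/L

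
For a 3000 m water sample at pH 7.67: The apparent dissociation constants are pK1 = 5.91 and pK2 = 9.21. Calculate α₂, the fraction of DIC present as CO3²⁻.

α₂ = 0.0276

α₂ = 1 / (1 + [H⁺]/K2 + [H⁺]²/(K1K2)) = 1 / (1 + 10^+1.54 + 10^-0.22)
   = 1 / (1 + 34.674 + 0.60256) = 1/36.276 = 0.02757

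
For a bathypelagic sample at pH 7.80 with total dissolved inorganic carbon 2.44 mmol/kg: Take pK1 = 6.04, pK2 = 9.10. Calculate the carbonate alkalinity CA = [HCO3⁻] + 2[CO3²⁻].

CA = 2.51 mmol/kg

CA = [HCO3⁻] + 2[CO3²⁻] = (α₁ + 2α₂)·DIC
At pH 7.80: [H⁺]/K1 = 10^-1.76 = 0.017378, K2/[H⁺] = 10^-1.30 = 0.050119
α₁ = 1/(1 + 0.017378 + 0.050119) = 1/1.0675 = 0.9368; α₂ = α₁·K2/[H⁺] = 0.04695
α₁ + 2α₂ = 1.0307
CA = 1.0307 × 2.44 = 2.51 mmol/kg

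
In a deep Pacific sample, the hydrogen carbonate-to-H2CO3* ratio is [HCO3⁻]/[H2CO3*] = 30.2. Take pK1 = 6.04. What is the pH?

pH = 7.52

From K1 = [H⁺][HCO3⁻]/[H2CO3*]:  pH = pK1 + log₁₀([HCO3⁻]/[H2CO3*])
log₁₀(30.2) = +1.480
pH = 6.04 + (+1.480) = 7.52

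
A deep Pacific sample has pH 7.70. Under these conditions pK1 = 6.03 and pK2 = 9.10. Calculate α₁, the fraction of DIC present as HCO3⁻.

α₁ = 0.942

α₁ = 1 / (1 + [H⁺]/K1 + K2/[H⁺]) = 1 / (1 + 10^-1.67 + 10^-1.40)
   = 1 / (1 + 0.021380 + 0.039811) = 1/1.0612 = 0.9423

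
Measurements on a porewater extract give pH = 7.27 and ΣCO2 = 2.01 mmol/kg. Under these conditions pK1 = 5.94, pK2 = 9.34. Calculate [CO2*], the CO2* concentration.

[CO2*] = 0.0891 mmol/kg

α₀ = 1 / (1 + K1/[H⁺] + K1K2/[H⁺]²) = 1 / (1 + 10^+1.33 + 10^-0.74)
   = 1 / (1 + 21.380 + 0.18197) = 1/22.562 = 0.04432
[CO2*] = α₀ × DIC = 0.04432 × 2.01 = 0.0891 mmol/kg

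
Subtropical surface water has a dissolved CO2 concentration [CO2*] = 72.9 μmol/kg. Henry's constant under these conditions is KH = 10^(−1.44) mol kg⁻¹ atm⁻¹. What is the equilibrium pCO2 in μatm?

pCO2 = 2010 μatm

KH = 10^(−1.44) = 3.631×10^-2 mol kg⁻¹ atm⁻¹
pCO2 = [CO2*]/KH = 72.9×10^-6 / 3.631×10^-2 = 2.01×10^-3 atm = 2010 μatm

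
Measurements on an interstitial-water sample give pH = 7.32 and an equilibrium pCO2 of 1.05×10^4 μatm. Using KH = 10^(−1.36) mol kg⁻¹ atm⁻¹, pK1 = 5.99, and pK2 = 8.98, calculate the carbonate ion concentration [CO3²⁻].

[CO2*] = KH · pCO2 = 10^(−1.36) × 1.05×10^4×10^-6 = 4.583×10^-4 mol/kg
α₀ = 1/(1 + K1/[H⁺] + K1K2/[H⁺]²) = 1/(1 + 10^+1.33 + 10^-0.33) = 0.04377
DIC = [CO2*]/α₀ = 4.583×10^-4 / 0.04377 = 10.47 mmol/kg
[CO3²⁻] = α₂·DIC; α₂ = 0.02047, so [CO3²⁻] = 0.02047 × 10.47 = 0.214 mmol/kg

[CO3²⁻] = 0.214 mmol/kg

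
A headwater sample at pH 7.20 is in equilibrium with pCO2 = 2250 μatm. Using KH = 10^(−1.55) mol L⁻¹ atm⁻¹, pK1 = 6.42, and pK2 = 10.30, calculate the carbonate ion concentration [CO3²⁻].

[CO2*] = KH · pCO2 = 10^(−1.55) × 2250×10^-6 = 6.341×10^-5 mol/L
α₀ = 1/(1 + K1/[H⁺] + K1K2/[H⁺]²) = 1/(1 + 10^+0.78 + 10^-2.32) = 0.1422
DIC = [CO2*]/α₀ = 6.341×10^-5 / 0.1422 = 0.4458 mmol/L
[CO3²⁻] = α₂·DIC; α₂ = 0.0006808, so [CO3²⁻] = 0.0006808 × 0.4458 = 0.000304 mmol/L = 0.304 μmol/L

[CO3²⁻] = 0.304 μmol/L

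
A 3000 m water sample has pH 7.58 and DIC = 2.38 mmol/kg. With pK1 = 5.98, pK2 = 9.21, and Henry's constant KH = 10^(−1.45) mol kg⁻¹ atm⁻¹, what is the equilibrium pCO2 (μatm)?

α₀ = 1 / (1 + K1/[H⁺] + K1K2/[H⁺]²) = 1 / (1 + 10^+1.60 + 10^-0.03)
   = 1 / (1 + 39.811 + 0.93325) = 1/41.744 = 0.02396
[CO2*] = α₀ × DIC = 0.02396 × 2.38 = 0.05701 mmol/kg
pCO2 = [CO2*]/KH = 5.701×10^-5 / 3.548×10^-2 = 1610 μatm

pCO2 = 1610 μatm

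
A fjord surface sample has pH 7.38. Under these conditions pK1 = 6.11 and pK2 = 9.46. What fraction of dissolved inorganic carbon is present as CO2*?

α₀ = 0.0506

α₀ = 1 / (1 + K1/[H⁺] + K1K2/[H⁺]²) = 1 / (1 + 10^+1.27 + 10^-0.81)
   = 1 / (1 + 18.621 + 0.15488) = 1/19.776 = 0.05057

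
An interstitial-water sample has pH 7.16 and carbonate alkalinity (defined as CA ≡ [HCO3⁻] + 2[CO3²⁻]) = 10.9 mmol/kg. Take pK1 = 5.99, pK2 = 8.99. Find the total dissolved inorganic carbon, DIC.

CA = [HCO3⁻] + 2[CO3²⁻] = (α₁ + 2α₂)·DIC
At pH 7.16: [H⁺]/K1 = 10^-1.17 = 0.067608, K2/[H⁺] = 10^-1.83 = 0.014791
α₁ = 1/(1 + 0.067608 + 0.014791) = 1/1.0824 = 0.9239; α₂ = α₁·K2/[H⁺] = 0.01367
α₁ + 2α₂ = 0.9512
DIC = CA / (α₁ + 2α₂) = 10.9 / 0.9512 = 11.5 mmol/kg

DIC = 11.5 mmol/kg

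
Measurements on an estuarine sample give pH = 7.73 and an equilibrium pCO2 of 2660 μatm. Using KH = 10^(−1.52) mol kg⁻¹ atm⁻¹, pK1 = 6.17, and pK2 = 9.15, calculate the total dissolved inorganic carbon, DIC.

DIC = 3.11 mmol/kg

[CO2*] = KH · pCO2 = 10^(−1.52) × 2660×10^-6 = 8.033×10^-5 mol/kg
α₀ = 1/(1 + K1/[H⁺] + K1K2/[H⁺]²) = 1/(1 + 10^+1.56 + 10^+0.14) = 0.02585
DIC = [CO2*]/α₀ = 8.033×10^-5 / 0.02585 = 3.11 mmol/kg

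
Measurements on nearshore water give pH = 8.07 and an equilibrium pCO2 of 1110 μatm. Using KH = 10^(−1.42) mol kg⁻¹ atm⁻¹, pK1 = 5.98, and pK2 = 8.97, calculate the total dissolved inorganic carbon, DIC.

[CO2*] = KH · pCO2 = 10^(−1.42) × 1110×10^-6 = 4.220×10^-5 mol/kg
α₀ = 1/(1 + K1/[H⁺] + K1K2/[H⁺]²) = 1/(1 + 10^+2.09 + 10^+1.19) = 0.007168
DIC = [CO2*]/α₀ = 4.220×10^-5 / 0.007168 = 5.89 mmol/kg

DIC = 5.89 mmol/kg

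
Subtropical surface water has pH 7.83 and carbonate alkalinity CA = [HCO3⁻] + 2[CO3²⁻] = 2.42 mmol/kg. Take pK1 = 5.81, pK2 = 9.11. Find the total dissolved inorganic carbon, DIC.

CA = [HCO3⁻] + 2[CO3²⁻] = (α₁ + 2α₂)·DIC
At pH 7.83: [H⁺]/K1 = 10^-2.02 = 0.0095499, K2/[H⁺] = 10^-1.28 = 0.052481
α₁ = 1/(1 + 0.0095499 + 0.052481) = 1/1.0620 = 0.9416; α₂ = α₁·K2/[H⁺] = 0.04942
α₁ + 2α₂ = 1.0404
DIC = CA / (α₁ + 2α₂) = 2.42 / 1.0404 = 2.33 mmol/kg

DIC = 2.33 mmol/kg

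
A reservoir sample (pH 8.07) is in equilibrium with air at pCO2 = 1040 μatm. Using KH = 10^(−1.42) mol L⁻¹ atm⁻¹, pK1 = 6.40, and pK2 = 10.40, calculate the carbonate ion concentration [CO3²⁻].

[CO2*] = KH · pCO2 = 10^(−1.42) × 1040×10^-6 = 3.954×10^-5 mol/L
α₀ = 1/(1 + K1/[H⁺] + K1K2/[H⁺]²) = 1/(1 + 10^+1.67 + 10^-0.66) = 0.02084
DIC = [CO2*]/α₀ = 3.954×10^-5 / 0.02084 = 1.898 mmol/L
[CO3²⁻] = α₂·DIC; α₂ = 0.004559, so [CO3²⁻] = 0.004559 × 1.898 = 0.00865 mmol/L = 8.65 μmol/L

[CO3²⁻] = 8.65 μmol/L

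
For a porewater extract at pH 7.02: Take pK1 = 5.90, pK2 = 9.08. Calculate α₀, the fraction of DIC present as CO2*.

α₀ = 0.0699

α₀ = 1 / (1 + K1/[H⁺] + K1K2/[H⁺]²) = 1 / (1 + 10^+1.12 + 10^-0.94)
   = 1 / (1 + 13.183 + 0.11482) = 1/14.297 = 0.06994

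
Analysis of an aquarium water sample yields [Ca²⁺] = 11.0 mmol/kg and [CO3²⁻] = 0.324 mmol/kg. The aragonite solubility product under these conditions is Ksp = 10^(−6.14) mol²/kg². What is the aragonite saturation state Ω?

Ksp = 10^(−6.14) = 7.244×10^-7
Ω = [Ca²⁺][CO3²⁻]/Ksp = (11.0×10^-3)(0.324×10^-3) / 7.244×10^-7 = 4.92

Ω = 4.92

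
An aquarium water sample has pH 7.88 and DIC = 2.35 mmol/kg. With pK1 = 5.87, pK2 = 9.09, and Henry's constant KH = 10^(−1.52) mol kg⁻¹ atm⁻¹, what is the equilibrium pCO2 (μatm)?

pCO2 = 710 μatm

α₀ = 1 / (1 + K1/[H⁺] + K1K2/[H⁺]²) = 1 / (1 + 10^+2.01 + 10^+0.80)
   = 1 / (1 + 102.33 + 6.3096) = 1/109.64 = 0.009121
[CO2*] = α₀ × DIC = 0.009121 × 2.35 = 0.02143 mmol/kg
pCO2 = [CO2*]/KH = 2.143×10^-5 / 3.020×10^-2 = 710 μatm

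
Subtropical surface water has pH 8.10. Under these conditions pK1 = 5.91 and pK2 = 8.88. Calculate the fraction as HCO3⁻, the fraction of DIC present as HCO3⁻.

α₁ = 1 / (1 + [H⁺]/K1 + K2/[H⁺]) = 1 / (1 + 10^-2.19 + 10^-0.78)
   = 1 / (1 + 0.0064565 + 0.16596) = 1/1.1724 = 0.8529

α₁ = 0.853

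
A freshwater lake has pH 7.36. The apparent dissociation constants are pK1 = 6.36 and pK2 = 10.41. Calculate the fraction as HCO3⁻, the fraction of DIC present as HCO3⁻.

α₁ = 1 / (1 + [H⁺]/K1 + K2/[H⁺]) = 1 / (1 + 10^-1.00 + 10^-3.05)
   = 1 / (1 + 0.10000 + 0.00089125) = 1/1.1009 = 0.9084

α₁ = 0.908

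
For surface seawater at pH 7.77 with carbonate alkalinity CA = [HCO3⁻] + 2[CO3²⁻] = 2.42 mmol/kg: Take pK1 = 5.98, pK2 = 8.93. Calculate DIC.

DIC = 2.31 mmol/kg

CA = [HCO3⁻] + 2[CO3²⁻] = (α₁ + 2α₂)·DIC
At pH 7.77: [H⁺]/K1 = 10^-1.79 = 0.016218, K2/[H⁺] = 10^-1.16 = 0.069183
α₁ = 1/(1 + 0.016218 + 0.069183) = 1/1.0854 = 0.9213; α₂ = α₁·K2/[H⁺] = 0.06374
α₁ + 2α₂ = 1.0488
DIC = CA / (α₁ + 2α₂) = 2.42 / 1.0488 = 2.31 mmol/kg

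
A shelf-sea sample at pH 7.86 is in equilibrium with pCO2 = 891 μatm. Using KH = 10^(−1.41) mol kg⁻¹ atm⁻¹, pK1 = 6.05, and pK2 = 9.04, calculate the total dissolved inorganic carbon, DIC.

[CO2*] = KH · pCO2 = 10^(−1.41) × 891×10^-6 = 3.466×10^-5 mol/kg
α₀ = 1/(1 + K1/[H⁺] + K1K2/[H⁺]²) = 1/(1 + 10^+1.81 + 10^+0.63) = 0.01432
DIC = [CO2*]/α₀ = 3.466×10^-5 / 0.01432 = 2.42 mmol/kg

DIC = 2.42 mmol/kg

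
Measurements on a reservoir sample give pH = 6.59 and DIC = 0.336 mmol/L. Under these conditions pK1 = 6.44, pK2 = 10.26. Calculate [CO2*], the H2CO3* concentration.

[CO2*] = 0.139 mmol/L

α₀ = 1 / (1 + K1/[H⁺] + K1K2/[H⁺]²) = 1 / (1 + 10^+0.15 + 10^-3.52)
   = 1 / (1 + 1.4125 + 0.00030200) = 1/2.4128 = 0.4144
[CO2*] = α₀ × DIC = 0.4144 × 0.336 = 0.139 mmol/L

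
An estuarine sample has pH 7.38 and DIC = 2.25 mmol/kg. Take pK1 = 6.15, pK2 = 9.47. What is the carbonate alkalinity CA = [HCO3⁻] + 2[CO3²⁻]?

CA = 2.14 mmol/kg

CA = [HCO3⁻] + 2[CO3²⁻] = (α₁ + 2α₂)·DIC
At pH 7.38: [H⁺]/K1 = 10^-1.23 = 0.058884, K2/[H⁺] = 10^-2.09 = 0.0081283
α₁ = 1/(1 + 0.058884 + 0.0081283) = 1/1.0670 = 0.9372; α₂ = α₁·K2/[H⁺] = 0.007618
α₁ + 2α₂ = 0.9524
CA = 0.9524 × 2.25 = 2.14 mmol/kg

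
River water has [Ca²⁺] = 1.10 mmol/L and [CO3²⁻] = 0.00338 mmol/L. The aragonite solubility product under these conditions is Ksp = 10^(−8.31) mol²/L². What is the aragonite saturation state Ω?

Ω = 0.759

Ksp = 10^(−8.31) = 4.898×10^-9
Ω = [Ca²⁺][CO3²⁻]/Ksp = (1.10×10^-3)(0.00338×10^-3) / 4.898×10^-9 = 0.759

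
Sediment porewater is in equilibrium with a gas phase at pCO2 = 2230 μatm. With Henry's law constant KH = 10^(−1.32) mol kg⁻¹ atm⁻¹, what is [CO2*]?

KH = 10^(−1.32) = 4.786×10^-2 mol kg⁻¹ atm⁻¹
[CO2*] = KH · pCO2 = 4.786×10^-2 × 2230×10^-6 atm = 1.07×10^-4 mol/kg

[CO2*] = 107 μmol/kg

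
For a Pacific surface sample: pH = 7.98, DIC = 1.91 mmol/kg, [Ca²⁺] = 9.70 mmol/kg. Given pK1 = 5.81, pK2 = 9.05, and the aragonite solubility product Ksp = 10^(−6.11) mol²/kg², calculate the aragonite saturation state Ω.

Ω = 1.86

α₂ = 1 / (1 + [H⁺]/K2 + [H⁺]²/(K1K2)) = 1 / (1 + 10^+1.07 + 10^-1.10)
   = 1 / (1 + 11.749 + 0.079433) = 1/12.828 = 0.07795
[CO3²⁻] = α₂ × DIC = 0.07795 × 1.91 = 0.1489 mmol/kg
Ksp = 10^(−6.11) = 7.762×10^-7
Ω = [Ca²⁺][CO3²⁻]/Ksp = (9.70×10^-3)(1.489×10^-4) / 7.762×10^-7 = 1.86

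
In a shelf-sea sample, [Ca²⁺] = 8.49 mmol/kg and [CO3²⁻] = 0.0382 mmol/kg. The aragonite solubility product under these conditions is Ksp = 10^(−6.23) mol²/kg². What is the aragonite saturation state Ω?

Ksp = 10^(−6.23) = 5.888×10^-7
Ω = [Ca²⁺][CO3²⁻]/Ksp = (8.49×10^-3)(0.0382×10^-3) / 5.888×10^-7 = 0.551

Ω = 0.551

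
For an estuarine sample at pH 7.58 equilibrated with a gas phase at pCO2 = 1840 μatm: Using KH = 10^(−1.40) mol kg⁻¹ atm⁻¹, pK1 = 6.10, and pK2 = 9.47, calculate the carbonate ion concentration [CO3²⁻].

[CO3²⁻] = 0.0285 mmol/kg

[CO2*] = KH · pCO2 = 10^(−1.40) × 1840×10^-6 = 7.325×10^-5 mol/kg
α₀ = 1/(1 + K1/[H⁺] + K1K2/[H⁺]²) = 1/(1 + 10^+1.48 + 10^-0.41) = 0.03166
DIC = [CO2*]/α₀ = 7.325×10^-5 / 0.03166 = 2.314 mmol/kg
[CO3²⁻] = α₂·DIC; α₂ = 0.01232, so [CO3²⁻] = 0.01232 × 2.314 = 0.0285 mmol/kg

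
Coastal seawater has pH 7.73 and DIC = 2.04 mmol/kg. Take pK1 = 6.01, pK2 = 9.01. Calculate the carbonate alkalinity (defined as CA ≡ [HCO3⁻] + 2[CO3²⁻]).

CA = [HCO3⁻] + 2[CO3²⁻] = (α₁ + 2α₂)·DIC
At pH 7.73: [H⁺]/K1 = 10^-1.72 = 0.019055, K2/[H⁺] = 10^-1.28 = 0.052481
α₁ = 1/(1 + 0.019055 + 0.052481) = 1/1.0715 = 0.9332; α₂ = α₁·K2/[H⁺] = 0.04898
α₁ + 2α₂ = 1.0312
CA = 1.0312 × 2.04 = 2.10 mmol/kg

CA = 2.10 mmol/kg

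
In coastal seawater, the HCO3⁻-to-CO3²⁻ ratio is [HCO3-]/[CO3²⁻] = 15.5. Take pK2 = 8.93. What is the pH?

pH = 7.74

From K2 = [H⁺][CO3²⁻]/[HCO3-]:  pH = pK2 − log₁₀([HCO3-]/[CO3²⁻])
log₁₀(15.5) = +1.190
pH = 8.93 − (+1.190) = 7.74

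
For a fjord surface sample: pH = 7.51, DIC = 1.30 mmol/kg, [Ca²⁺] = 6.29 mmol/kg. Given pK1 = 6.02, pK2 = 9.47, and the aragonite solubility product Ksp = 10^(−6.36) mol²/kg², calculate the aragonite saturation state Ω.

Ω = 0.197

α₂ = 1 / (1 + [H⁺]/K2 + [H⁺]²/(K1K2)) = 1 / (1 + 10^+1.96 + 10^+0.47)
   = 1 / (1 + 91.201 + 2.9512) = 1/95.152 = 0.01051
[CO3²⁻] = α₂ × DIC = 0.01051 × 1.30 = 0.01366 mmol/kg = 13.66 μmol/kg
Ksp = 10^(−6.36) = 4.365×10^-7
Ω = [Ca²⁺][CO3²⁻]/Ksp = (6.29×10^-3)(1.366×10^-5) / 4.365×10^-7 = 0.197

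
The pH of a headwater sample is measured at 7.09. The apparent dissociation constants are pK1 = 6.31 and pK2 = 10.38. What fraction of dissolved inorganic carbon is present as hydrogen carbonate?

α₁ = 0.857

α₁ = 1 / (1 + [H⁺]/K1 + K2/[H⁺]) = 1 / (1 + 10^-0.78 + 10^-3.29)
   = 1 / (1 + 0.16596 + 0.00051286) = 1/1.1665 = 0.8573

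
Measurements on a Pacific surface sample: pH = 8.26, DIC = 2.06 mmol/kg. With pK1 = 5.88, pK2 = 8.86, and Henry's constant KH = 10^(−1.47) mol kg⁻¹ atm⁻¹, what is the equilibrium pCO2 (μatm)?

α₀ = 1 / (1 + K1/[H⁺] + K1K2/[H⁺]²) = 1 / (1 + 10^+2.38 + 10^+1.78)
   = 1 / (1 + 239.88 + 60.256) = 1/301.14 = 0.003321
[CO2*] = α₀ × DIC = 0.003321 × 2.06 = 0.006841 mmol/kg = 6.841 μmol/kg
pCO2 = [CO2*]/KH = 6.841×10^-6 / 3.388×10^-2 = 202 μatm

pCO2 = 202 μatm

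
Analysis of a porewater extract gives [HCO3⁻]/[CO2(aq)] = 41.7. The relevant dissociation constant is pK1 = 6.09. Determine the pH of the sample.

From K1 = [H⁺][HCO3⁻]/[CO2(aq)]:  pH = pK1 + log₁₀([HCO3⁻]/[CO2(aq)])
log₁₀(41.7) = +1.620
pH = 6.09 + (+1.620) = 7.71

pH = 7.71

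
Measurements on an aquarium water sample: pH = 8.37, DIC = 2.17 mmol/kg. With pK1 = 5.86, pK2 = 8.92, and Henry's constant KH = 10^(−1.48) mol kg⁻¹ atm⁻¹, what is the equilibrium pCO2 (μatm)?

pCO2 = 158 μatm

α₀ = 1 / (1 + K1/[H⁺] + K1K2/[H⁺]²) = 1 / (1 + 10^+2.51 + 10^+1.96)
   = 1 / (1 + 323.59 + 91.201) = 1/415.79 = 0.002405
[CO2*] = α₀ × DIC = 0.002405 × 2.17 = 0.005219 mmol/kg = 5.219 μmol/kg
pCO2 = [CO2*]/KH = 5.219×10^-6 / 3.311×10^-2 = 158 μatm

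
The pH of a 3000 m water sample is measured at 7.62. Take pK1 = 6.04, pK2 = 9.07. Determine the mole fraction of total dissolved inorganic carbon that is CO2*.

α₀ = 1 / (1 + K1/[H⁺] + K1K2/[H⁺]²) = 1 / (1 + 10^+1.58 + 10^+0.13)
   = 1 / (1 + 38.019 + 1.3490) = 1/40.368 = 0.02477

α₀ = 0.0248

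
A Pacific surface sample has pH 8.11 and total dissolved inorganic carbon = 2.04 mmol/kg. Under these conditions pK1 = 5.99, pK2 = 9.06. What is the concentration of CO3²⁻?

α₂ = 1 / (1 + [H⁺]/K2 + [H⁺]²/(K1K2)) = 1 / (1 + 10^+0.95 + 10^-1.17)
   = 1 / (1 + 8.9125 + 0.067608) = 1/9.9801 = 0.1002
[CO3²⁻] = α₂ × DIC = 0.1002 × 2.04 = 0.204 mmol/kg

[CO3²⁻] = 0.204 mmol/kg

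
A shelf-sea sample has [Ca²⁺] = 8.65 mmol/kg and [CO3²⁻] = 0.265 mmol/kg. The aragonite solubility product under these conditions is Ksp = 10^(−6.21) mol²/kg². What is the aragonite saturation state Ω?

Ksp = 10^(−6.21) = 6.166×10^-7
Ω = [Ca²⁺][CO3²⁻]/Ksp = (8.65×10^-3)(0.265×10^-3) / 6.166×10^-7 = 3.72

Ω = 3.72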